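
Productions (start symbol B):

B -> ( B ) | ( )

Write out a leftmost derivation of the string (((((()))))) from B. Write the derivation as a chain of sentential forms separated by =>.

B => (B)   [B -> ( B )]
(B) => ((B))   [B -> ( B )]
((B)) => (((B)))   [B -> ( B )]
(((B))) => ((((B))))   [B -> ( B )]
((((B)))) => (((((B)))))   [B -> ( B )]
(((((B))))) => (((((())))))   [B -> ( )]

B=>(B)=>((B))=>(((B)))=>((((B))))=>(((((B)))))=>(((((())))))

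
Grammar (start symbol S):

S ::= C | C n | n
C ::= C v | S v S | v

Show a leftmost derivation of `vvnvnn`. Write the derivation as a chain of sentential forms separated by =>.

S => Cn   [S ::= C n]
Cn => SvSn   [C ::= S v S]
SvSn => CnvSn   [S ::= C n]
CnvSn => CvnvSn   [C ::= C v]
CvnvSn => vvnvSn   [C ::= v]
vvnvSn => vvnvnn   [S ::= n]

S => Cn => SvSn => CnvSn => CvnvSn => vvnvSn => vvnvnn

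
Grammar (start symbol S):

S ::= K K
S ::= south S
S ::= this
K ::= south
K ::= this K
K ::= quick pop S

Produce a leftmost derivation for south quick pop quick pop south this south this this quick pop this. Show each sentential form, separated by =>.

S => south S => south K K => south quick pop S K => south quick pop K K K => south quick pop quick pop S K K => south quick pop quick pop south S K K => south quick pop quick pop south this K K => south quick pop quick pop south this south K => south quick pop quick pop south this south this K => south quick pop quick pop south this south this this K => south quick pop quick pop south this south this this quick pop S => south quick pop quick pop south this south this this quick pop this

S => south S   [S ::= south S]
south S => south K K   [S ::= K K]
south K K => south quick pop S K   [K ::= quick pop S]
south quick pop S K => south quick pop K K K   [S ::= K K]
south quick pop K K K => south quick pop quick pop S K K   [K ::= quick pop S]
south quick pop quick pop S K K => south quick pop quick pop south S K K   [S ::= south S]
south quick pop quick pop south S K K => south quick pop quick pop south this K K   [S ::= this]
south quick pop quick pop south this K K => south quick pop quick pop south this south K   [K ::= south]
south quick pop quick pop south this south K => south quick pop quick pop south this south this K   [K ::= this K]
south quick pop quick pop south this south this K => south quick pop quick pop south this south this this K   [K ::= this K]
south quick pop quick pop south this south this this K => south quick pop quick pop south this south this this quick pop S   [K ::= quick pop S]
south quick pop quick pop south this south this this quick pop S => south quick pop quick pop south this south this this quick pop this   [S ::= this]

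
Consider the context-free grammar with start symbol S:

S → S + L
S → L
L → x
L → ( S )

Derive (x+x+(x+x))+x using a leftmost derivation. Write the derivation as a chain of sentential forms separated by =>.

S => S+L => L+L => (S)+L => (S+L)+L => (S+L+L)+L => (L+L+L)+L => (x+L+L)+L => (x+x+L)+L => (x+x+(S))+L => (x+x+(S+L))+L => (x+x+(L+L))+L => (x+x+(x+L))+L => (x+x+(x+x))+L => (x+x+(x+x))+x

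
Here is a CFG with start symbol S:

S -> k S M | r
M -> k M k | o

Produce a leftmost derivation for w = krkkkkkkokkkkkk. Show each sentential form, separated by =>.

S=>kSM=>krM=>krkMk=>krkkMkk=>krkkkMkkk=>krkkkkMkkkk=>krkkkkkMkkkkk=>krkkkkkkMkkkkkk=>krkkkkkkokkkkkk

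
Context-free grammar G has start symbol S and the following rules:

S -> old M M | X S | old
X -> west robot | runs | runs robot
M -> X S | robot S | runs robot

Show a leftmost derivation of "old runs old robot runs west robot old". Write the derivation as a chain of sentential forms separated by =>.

S => old M M => old X S M => old runs S M => old runs old M => old runs old robot S => old runs old robot X S => old runs old robot runs S => old runs old robot runs X S => old runs old robot runs west robot S => old runs old robot runs west robot old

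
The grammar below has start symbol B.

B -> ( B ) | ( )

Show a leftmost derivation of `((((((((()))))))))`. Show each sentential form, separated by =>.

B => (B) => ((B)) => (((B))) => ((((B)))) => (((((B))))) => ((((((B)))))) => (((((((B))))))) => ((((((((B)))))))) => ((((((((()))))))))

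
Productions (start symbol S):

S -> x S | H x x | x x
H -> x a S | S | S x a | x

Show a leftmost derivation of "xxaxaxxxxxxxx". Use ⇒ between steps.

S ⇒ xS ⇒ xHxx ⇒ xxaSxx ⇒ xxaHxxxx ⇒ xxaSxxxx ⇒ xxaHxxxxxx ⇒ xxaxaSxxxxxx ⇒ xxaxaxxxxxxxx

S ⇒ xS   [S -> x S]
xS ⇒ xHxx   [S -> H x x]
xHxx ⇒ xxaSxx   [H -> x a S]
xxaSxx ⇒ xxaHxxxx   [S -> H x x]
xxaHxxxx ⇒ xxaSxxxx   [H -> S]
xxaSxxxx ⇒ xxaHxxxxxx   [S -> H x x]
xxaHxxxxxx ⇒ xxaxaSxxxxxx   [H -> x a S]
xxaxaSxxxxxx ⇒ xxaxaxxxxxxxx   [S -> x x]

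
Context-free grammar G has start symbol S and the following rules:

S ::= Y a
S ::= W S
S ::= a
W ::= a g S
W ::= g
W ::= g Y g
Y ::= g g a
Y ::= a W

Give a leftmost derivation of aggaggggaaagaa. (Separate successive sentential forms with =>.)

S => WS   [S ::= W S]
WS => agSS   [W ::= a g S]
agSS => agWSS   [S ::= W S]
agWSS => aggYgSS   [W ::= g Y g]
aggYgSS => aggaWgSS   [Y ::= a W]
aggaWgSS => aggaggSS   [W ::= g]
aggaggSS => aggaggYaS   [S ::= Y a]
aggaggYaS => aggaggggaaS   [Y ::= g g a]
aggaggggaaS => aggaggggaaWS   [S ::= W S]
aggaggggaaWS => aggaggggaaagSS   [W ::= a g S]
aggaggggaaagSS => aggaggggaaagaS   [S ::= a]
aggaggggaaagaS => aggaggggaaagaa   [S ::= a]

S=>WS=>agSS=>agWSS=>aggYgSS=>aggaWgSS=>aggaggSS=>aggaggYaS=>aggaggggaaS=>aggaggggaaWS=>aggaggggaaagSS=>aggaggggaaagaS=>aggaggggaaagaa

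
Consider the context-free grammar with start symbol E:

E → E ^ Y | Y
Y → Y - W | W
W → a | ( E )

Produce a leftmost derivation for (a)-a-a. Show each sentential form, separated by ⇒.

E⇒Y⇒Y-W⇒Y-W-W⇒W-W-W⇒(E)-W-W⇒(Y)-W-W⇒(W)-W-W⇒(a)-W-W⇒(a)-a-W⇒(a)-a-a

E ⇒ Y   [E → Y]
Y ⇒ Y-W   [Y → Y - W]
Y-W ⇒ Y-W-W   [Y → Y - W]
Y-W-W ⇒ W-W-W   [Y → W]
W-W-W ⇒ (E)-W-W   [W → ( E )]
(E)-W-W ⇒ (Y)-W-W   [E → Y]
(Y)-W-W ⇒ (W)-W-W   [Y → W]
(W)-W-W ⇒ (a)-W-W   [W → a]
(a)-W-W ⇒ (a)-a-W   [W → a]
(a)-a-W ⇒ (a)-a-a   [W → a]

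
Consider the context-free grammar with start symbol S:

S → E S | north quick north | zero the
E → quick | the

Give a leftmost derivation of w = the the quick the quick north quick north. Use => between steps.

S => E S => the S => the E S => the the S => the the E S => the the quick S => the the quick E S => the the quick the S => the the quick the E S => the the quick the quick S => the the quick the quick north quick north

S => E S   [S → E S]
E S => the S   [E → the]
the S => the E S   [S → E S]
the E S => the the S   [E → the]
the the S => the the E S   [S → E S]
the the E S => the the quick S   [E → quick]
the the quick S => the the quick E S   [S → E S]
the the quick E S => the the quick the S   [E → the]
the the quick the S => the the quick the E S   [S → E S]
the the quick the E S => the the quick the quick S   [E → quick]
the the quick the quick S => the the quick the quick north quick north   [S → north quick north]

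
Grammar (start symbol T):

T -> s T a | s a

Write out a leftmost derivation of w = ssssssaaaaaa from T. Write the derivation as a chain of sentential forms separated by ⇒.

T ⇒ sTa ⇒ ssTaa ⇒ sssTaaa ⇒ ssssTaaaa ⇒ sssssTaaaaa ⇒ ssssssaaaaaa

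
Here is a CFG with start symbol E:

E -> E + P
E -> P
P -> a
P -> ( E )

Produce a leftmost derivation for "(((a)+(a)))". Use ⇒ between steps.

E ⇒ P ⇒ (E) ⇒ (P) ⇒ ((E)) ⇒ ((E+P)) ⇒ ((P+P)) ⇒ (((E)+P)) ⇒ (((P)+P)) ⇒ (((a)+P)) ⇒ (((a)+(E))) ⇒ (((a)+(P))) ⇒ (((a)+(a)))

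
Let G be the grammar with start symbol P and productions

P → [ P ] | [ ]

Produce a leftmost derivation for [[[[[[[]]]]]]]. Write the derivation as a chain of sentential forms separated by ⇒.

P ⇒ [P] ⇒ [[P]] ⇒ [[[P]]] ⇒ [[[[P]]]] ⇒ [[[[[P]]]]] ⇒ [[[[[[P]]]]]] ⇒ [[[[[[[]]]]]]]

P ⇒ [P]   [P → [ P ]]
[P] ⇒ [[P]]   [P → [ P ]]
[[P]] ⇒ [[[P]]]   [P → [ P ]]
[[[P]]] ⇒ [[[[P]]]]   [P → [ P ]]
[[[[P]]]] ⇒ [[[[[P]]]]]   [P → [ P ]]
[[[[[P]]]]] ⇒ [[[[[[P]]]]]]   [P → [ P ]]
[[[[[[P]]]]]] ⇒ [[[[[[[]]]]]]]   [P → [ ]]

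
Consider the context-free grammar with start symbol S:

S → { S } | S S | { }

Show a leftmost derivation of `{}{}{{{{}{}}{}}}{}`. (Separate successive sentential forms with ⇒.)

S ⇒ SS   [S → S S]
SS ⇒ SSS   [S → S S]
SSS ⇒ SSSS   [S → S S]
SSSS ⇒ {}SSS   [S → { }]
{}SSS ⇒ {}{}SS   [S → { }]
{}{}SS ⇒ {}{}{S}S   [S → { S }]
{}{}{S}S ⇒ {}{}{{S}}S   [S → { S }]
{}{}{{S}}S ⇒ {}{}{{SS}}S   [S → S S]
{}{}{{SS}}S ⇒ {}{}{{{S}S}}S   [S → { S }]
{}{}{{{S}S}}S ⇒ {}{}{{{SS}S}}S   [S → S S]
{}{}{{{SS}S}}S ⇒ {}{}{{{{}S}S}}S   [S → { }]
{}{}{{{{}S}S}}S ⇒ {}{}{{{{}{}}S}}S   [S → { }]
{}{}{{{{}{}}S}}S ⇒ {}{}{{{{}{}}{}}}S   [S → { }]
{}{}{{{{}{}}{}}}S ⇒ {}{}{{{{}{}}{}}}{}   [S → { }]

S ⇒ SS ⇒ SSS ⇒ SSSS ⇒ {}SSS ⇒ {}{}SS ⇒ {}{}{S}S ⇒ {}{}{{S}}S ⇒ {}{}{{SS}}S ⇒ {}{}{{{S}S}}S ⇒ {}{}{{{SS}S}}S ⇒ {}{}{{{{}S}S}}S ⇒ {}{}{{{{}{}}S}}S ⇒ {}{}{{{{}{}}{}}}S ⇒ {}{}{{{{}{}}{}}}{}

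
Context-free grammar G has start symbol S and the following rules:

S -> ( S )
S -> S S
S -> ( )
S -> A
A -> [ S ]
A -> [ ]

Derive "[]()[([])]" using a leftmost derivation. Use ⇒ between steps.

S ⇒ SS   [S -> S S]
SS ⇒ AS   [S -> A]
AS ⇒ []S   [A -> [ ]]
[]S ⇒ []SS   [S -> S S]
[]SS ⇒ []()S   [S -> ( )]
[]()S ⇒ []()A   [S -> A]
[]()A ⇒ []()[S]   [A -> [ S ]]
[]()[S] ⇒ []()[(S)]   [S -> ( S )]
[]()[(S)] ⇒ []()[(A)]   [S -> A]
[]()[(A)] ⇒ []()[([])]   [A -> [ ]]

S⇒SS⇒AS⇒[]S⇒[]SS⇒[]()S⇒[]()A⇒[]()[S]⇒[]()[(S)]⇒[]()[(A)]⇒[]()[([])]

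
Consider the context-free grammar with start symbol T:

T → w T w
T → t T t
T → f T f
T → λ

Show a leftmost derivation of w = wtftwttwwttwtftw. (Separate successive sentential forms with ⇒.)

T ⇒ wTw   [T → w T w]
wTw ⇒ wtTtw   [T → t T t]
wtTtw ⇒ wtfTftw   [T → f T f]
wtfTftw ⇒ wtftTtftw   [T → t T t]
wtftTtftw ⇒ wtftwTwtftw   [T → w T w]
wtftwTwtftw ⇒ wtftwtTtwtftw   [T → t T t]
wtftwtTtwtftw ⇒ wtftwttTttwtftw   [T → t T t]
wtftwttTttwtftw ⇒ wtftwttwTwttwtftw   [T → w T w]
wtftwttwTwttwtftw ⇒ wtftwttwwttwtftw   [T → λ]

T ⇒ wTw ⇒ wtTtw ⇒ wtfTftw ⇒ wtftTtftw ⇒ wtftwTwtftw ⇒ wtftwtTtwtftw ⇒ wtftwttTttwtftw ⇒ wtftwttwTwttwtftw ⇒ wtftwttwwttwtftw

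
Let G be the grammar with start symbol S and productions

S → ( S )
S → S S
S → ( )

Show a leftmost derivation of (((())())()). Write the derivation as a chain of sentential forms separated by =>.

S=>(S)=>(SS)=>((S)S)=>((SS)S)=>(((S)S)S)=>(((())S)S)=>(((())())S)=>(((())())())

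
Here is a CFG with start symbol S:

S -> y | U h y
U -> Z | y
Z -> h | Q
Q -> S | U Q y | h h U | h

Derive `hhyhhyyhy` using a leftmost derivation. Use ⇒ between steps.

S ⇒ Uhy   [S -> U h y]
Uhy ⇒ Zhy   [U -> Z]
Zhy ⇒ Qhy   [Z -> Q]
Qhy ⇒ hhUhy   [Q -> h h U]
hhUhy ⇒ hhZhy   [U -> Z]
hhZhy ⇒ hhQhy   [Z -> Q]
hhQhy ⇒ hhUQyhy   [Q -> U Q y]
hhUQyhy ⇒ hhyQyhy   [U -> y]
hhyQyhy ⇒ hhyUQyyhy   [Q -> U Q y]
hhyUQyyhy ⇒ hhyZQyyhy   [U -> Z]
hhyZQyyhy ⇒ hhyhQyyhy   [Z -> h]
hhyhQyyhy ⇒ hhyhhyyhy   [Q -> h]

S ⇒ Uhy ⇒ Zhy ⇒ Qhy ⇒ hhUhy ⇒ hhZhy ⇒ hhQhy ⇒ hhUQyhy ⇒ hhyQyhy ⇒ hhyUQyyhy ⇒ hhyZQyyhy ⇒ hhyhQyyhy ⇒ hhyhhyyhy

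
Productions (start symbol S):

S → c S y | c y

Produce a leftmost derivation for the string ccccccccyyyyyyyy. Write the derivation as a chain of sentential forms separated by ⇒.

S ⇒ cSy ⇒ ccSyy ⇒ cccSyyy ⇒ ccccSyyyy ⇒ cccccSyyyyy ⇒ ccccccSyyyyyy ⇒ cccccccSyyyyyyy ⇒ ccccccccyyyyyyyy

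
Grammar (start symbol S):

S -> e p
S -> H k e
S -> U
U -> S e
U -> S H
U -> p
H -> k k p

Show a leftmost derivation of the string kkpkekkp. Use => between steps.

S=>U=>SH=>HkeH=>kkpkeH=>kkpkekkp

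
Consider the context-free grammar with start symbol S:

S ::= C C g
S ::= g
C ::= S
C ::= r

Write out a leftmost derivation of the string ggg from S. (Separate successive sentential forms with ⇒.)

S⇒CCg⇒SCg⇒gCg⇒gSg⇒ggg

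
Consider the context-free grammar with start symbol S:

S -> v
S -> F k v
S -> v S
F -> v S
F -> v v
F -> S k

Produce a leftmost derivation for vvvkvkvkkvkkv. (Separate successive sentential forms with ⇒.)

S ⇒ Fkv ⇒ Skkv ⇒ Fkvkkv ⇒ Skkvkkv ⇒ Fkvkkvkkv ⇒ vSkvkkvkkv ⇒ vFkvkvkkvkkv ⇒ vvSkvkvkkvkkv ⇒ vvvkvkvkkvkkv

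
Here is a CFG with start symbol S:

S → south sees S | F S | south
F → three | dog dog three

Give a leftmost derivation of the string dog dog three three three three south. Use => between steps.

S => F S   [S → F S]
F S => dog dog three S   [F → dog dog three]
dog dog three S => dog dog three F S   [S → F S]
dog dog three F S => dog dog three three S   [F → three]
dog dog three three S => dog dog three three F S   [S → F S]
dog dog three three F S => dog dog three three three S   [F → three]
dog dog three three three S => dog dog three three three F S   [S → F S]
dog dog three three three F S => dog dog three three three three S   [F → three]
dog dog three three three three S => dog dog three three three three south   [S → south]

S => F S => dog dog three S => dog dog three F S => dog dog three three S => dog dog three three F S => dog dog three three three S => dog dog three three three F S => dog dog three three three three S => dog dog three three three three south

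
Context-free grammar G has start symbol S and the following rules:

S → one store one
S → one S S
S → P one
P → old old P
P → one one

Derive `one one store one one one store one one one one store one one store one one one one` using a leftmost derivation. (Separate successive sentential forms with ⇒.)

S ⇒ one S S ⇒ one one store one S ⇒ one one store one one S S ⇒ one one store one one one store one S ⇒ one one store one one one store one one S S ⇒ one one store one one one store one one one S S S ⇒ one one store one one one store one one one one store one S S ⇒ one one store one one one store one one one one store one one store one S ⇒ one one store one one one store one one one one store one one store one P one ⇒ one one store one one one store one one one one store one one store one one one one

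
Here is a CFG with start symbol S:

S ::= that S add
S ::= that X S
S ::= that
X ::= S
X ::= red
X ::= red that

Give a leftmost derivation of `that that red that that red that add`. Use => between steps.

S => that S add => that that X S add => that that red that S add => that that red that that X S add => that that red that that red S add => that that red that that red that add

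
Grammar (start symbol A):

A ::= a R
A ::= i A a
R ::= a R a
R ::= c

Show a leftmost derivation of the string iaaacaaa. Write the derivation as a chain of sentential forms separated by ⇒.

A ⇒ iAa ⇒ iaRa ⇒ iaaRaa ⇒ iaaaRaaa ⇒ iaaacaaa

A ⇒ iAa   [A ::= i A a]
iAa ⇒ iaRa   [A ::= a R]
iaRa ⇒ iaaRaa   [R ::= a R a]
iaaRaa ⇒ iaaaRaaa   [R ::= a R a]
iaaaRaaa ⇒ iaaacaaa   [R ::= c]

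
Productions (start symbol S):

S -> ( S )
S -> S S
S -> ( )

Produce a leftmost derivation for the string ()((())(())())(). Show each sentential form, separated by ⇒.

S ⇒ SS ⇒ SSS ⇒ ()SS ⇒ ()(S)S ⇒ ()(SS)S ⇒ ()(SSS)S ⇒ ()((S)SS)S ⇒ ()((())SS)S ⇒ ()((())(S)S)S ⇒ ()((())(())S)S ⇒ ()((())(())())S ⇒ ()((())(())())()

S ⇒ SS   [S -> S S]
SS ⇒ SSS   [S -> S S]
SSS ⇒ ()SS   [S -> ( )]
()SS ⇒ ()(S)S   [S -> ( S )]
()(S)S ⇒ ()(SS)S   [S -> S S]
()(SS)S ⇒ ()(SSS)S   [S -> S S]
()(SSS)S ⇒ ()((S)SS)S   [S -> ( S )]
()((S)SS)S ⇒ ()((())SS)S   [S -> ( )]
()((())SS)S ⇒ ()((())(S)S)S   [S -> ( S )]
()((())(S)S)S ⇒ ()((())(())S)S   [S -> ( )]
()((())(())S)S ⇒ ()((())(())())S   [S -> ( )]
()((())(())())S ⇒ ()((())(())())()   [S -> ( )]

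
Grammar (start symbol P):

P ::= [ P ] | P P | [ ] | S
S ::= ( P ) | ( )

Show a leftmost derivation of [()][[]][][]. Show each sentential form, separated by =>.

P => PP => [P]P => [S]P => [()]P => [()]PP => [()]PPP => [()][P]PP => [()][[]]PP => [()][[]][]P => [()][[]][][]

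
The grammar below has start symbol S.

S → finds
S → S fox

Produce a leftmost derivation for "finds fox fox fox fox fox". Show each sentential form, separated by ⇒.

S ⇒ S fox ⇒ S fox fox ⇒ S fox fox fox ⇒ S fox fox fox fox ⇒ S fox fox fox fox fox ⇒ finds fox fox fox fox fox

S ⇒ S fox   [S → S fox]
S fox ⇒ S fox fox   [S → S fox]
S fox fox ⇒ S fox fox fox   [S → S fox]
S fox fox fox ⇒ S fox fox fox fox   [S → S fox]
S fox fox fox fox ⇒ S fox fox fox fox fox   [S → S fox]
S fox fox fox fox fox ⇒ finds fox fox fox fox fox   [S → finds]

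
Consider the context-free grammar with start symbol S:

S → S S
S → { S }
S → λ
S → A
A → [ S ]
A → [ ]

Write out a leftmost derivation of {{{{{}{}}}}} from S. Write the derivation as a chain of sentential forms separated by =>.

S => {S} => {{S}} => {{{S}}} => {{{{S}}}} => {{{{SS}}}} => {{{{{S}S}}}} => {{{{{}S}}}} => {{{{{}{S}}}}} => {{{{{}{}}}}}

S => {S}   [S → { S }]
{S} => {{S}}   [S → { S }]
{{S}} => {{{S}}}   [S → { S }]
{{{S}}} => {{{{S}}}}   [S → { S }]
{{{{S}}}} => {{{{SS}}}}   [S → S S]
{{{{SS}}}} => {{{{{S}S}}}}   [S → { S }]
{{{{{S}S}}}} => {{{{{}S}}}}   [S → λ]
{{{{{}S}}}} => {{{{{}{S}}}}}   [S → { S }]
{{{{{}{S}}}}} => {{{{{}{}}}}}   [S → λ]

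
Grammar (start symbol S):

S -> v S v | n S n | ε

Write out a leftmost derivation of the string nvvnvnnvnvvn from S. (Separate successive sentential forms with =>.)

S => nSn   [S -> n S n]
nSn => nvSvn   [S -> v S v]
nvSvn => nvvSvvn   [S -> v S v]
nvvSvvn => nvvnSnvvn   [S -> n S n]
nvvnSnvvn => nvvnvSvnvvn   [S -> v S v]
nvvnvSvnvvn => nvvnvnSnvnvvn   [S -> n S n]
nvvnvnSnvnvvn => nvvnvnnvnvvn   [S -> ε]

S=>nSn=>nvSvn=>nvvSvvn=>nvvnSnvvn=>nvvnvSvnvvn=>nvvnvnSnvnvvn=>nvvnvnnvnvvn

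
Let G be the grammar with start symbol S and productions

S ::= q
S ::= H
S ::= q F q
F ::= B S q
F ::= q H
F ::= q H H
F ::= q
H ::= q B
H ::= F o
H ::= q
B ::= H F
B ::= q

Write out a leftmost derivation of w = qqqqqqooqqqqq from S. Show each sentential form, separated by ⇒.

S ⇒ qFq   [S ::= q F q]
qFq ⇒ qBSqq   [F ::= B S q]
qBSqq ⇒ qHFSqq   [B ::= H F]
qHFSqq ⇒ qqBFSqq   [H ::= q B]
qqBFSqq ⇒ qqHFFSqq   [B ::= H F]
qqHFFSqq ⇒ qqFoFFSqq   [H ::= F o]
qqFoFFSqq ⇒ qqqHoFFSqq   [F ::= q H]
qqqHoFFSqq ⇒ qqqFooFFSqq   [H ::= F o]
qqqFooFFSqq ⇒ qqqBSqooFFSqq   [F ::= B S q]
qqqBSqooFFSqq ⇒ qqqqSqooFFSqq   [B ::= q]
qqqqSqooFFSqq ⇒ qqqqqqooFFSqq   [S ::= q]
qqqqqqooFFSqq ⇒ qqqqqqooqFSqq   [F ::= q]
qqqqqqooqFSqq ⇒ qqqqqqooqqSqq   [F ::= q]
qqqqqqooqqSqq ⇒ qqqqqqooqqqqq   [S ::= q]

S⇒qFq⇒qBSqq⇒qHFSqq⇒qqBFSqq⇒qqHFFSqq⇒qqFoFFSqq⇒qqqHoFFSqq⇒qqqFooFFSqq⇒qqqBSqooFFSqq⇒qqqqSqooFFSqq⇒qqqqqqooFFSqq⇒qqqqqqooqFSqq⇒qqqqqqooqqSqq⇒qqqqqqooqqqqq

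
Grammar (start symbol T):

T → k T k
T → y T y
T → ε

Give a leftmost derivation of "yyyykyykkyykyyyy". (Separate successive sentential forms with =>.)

T=>yTy=>yyTyy=>yyyTyyy=>yyyyTyyyy=>yyyykTkyyyy=>yyyykyTykyyyy=>yyyykyyTyykyyyy=>yyyykyykTkyykyyyy=>yyyykyykkyykyyyy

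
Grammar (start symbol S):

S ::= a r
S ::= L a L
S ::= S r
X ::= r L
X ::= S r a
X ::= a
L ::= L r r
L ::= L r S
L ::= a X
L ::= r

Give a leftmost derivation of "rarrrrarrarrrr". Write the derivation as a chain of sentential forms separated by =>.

S=>Sr=>LaLr=>raLr=>raLrrr=>raLrSrrr=>raLrSrSrrr=>raLrrrSrSrrr=>rarrrrSrSrrr=>rarrrrarrSrrr=>rarrrrarrarrrr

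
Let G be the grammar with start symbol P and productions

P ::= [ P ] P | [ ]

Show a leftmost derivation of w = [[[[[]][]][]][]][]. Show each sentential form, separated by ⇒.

P ⇒ [P]P   [P ::= [ P ] P]
[P]P ⇒ [[P]P]P   [P ::= [ P ] P]
[[P]P]P ⇒ [[[P]P]P]P   [P ::= [ P ] P]
[[[P]P]P]P ⇒ [[[[P]P]P]P]P   [P ::= [ P ] P]
[[[[P]P]P]P]P ⇒ [[[[[]]P]P]P]P   [P ::= [ ]]
[[[[[]]P]P]P]P ⇒ [[[[[]][]]P]P]P   [P ::= [ ]]
[[[[[]][]]P]P]P ⇒ [[[[[]][]][]]P]P   [P ::= [ ]]
[[[[[]][]][]]P]P ⇒ [[[[[]][]][]][]]P   [P ::= [ ]]
[[[[[]][]][]][]]P ⇒ [[[[[]][]][]][]][]   [P ::= [ ]]

P ⇒ [P]P ⇒ [[P]P]P ⇒ [[[P]P]P]P ⇒ [[[[P]P]P]P]P ⇒ [[[[[]]P]P]P]P ⇒ [[[[[]][]]P]P]P ⇒ [[[[[]][]][]]P]P ⇒ [[[[[]][]][]][]]P ⇒ [[[[[]][]][]][]][]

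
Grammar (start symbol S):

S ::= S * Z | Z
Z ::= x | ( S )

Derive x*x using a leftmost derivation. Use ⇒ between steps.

S ⇒ S*Z ⇒ Z*Z ⇒ x*Z ⇒ x*x

S ⇒ S*Z   [S ::= S * Z]
S*Z ⇒ Z*Z   [S ::= Z]
Z*Z ⇒ x*Z   [Z ::= x]
x*Z ⇒ x*x   [Z ::= x]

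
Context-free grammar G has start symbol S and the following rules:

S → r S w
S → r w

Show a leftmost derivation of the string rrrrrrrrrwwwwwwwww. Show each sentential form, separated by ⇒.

S ⇒ rSw ⇒ rrSww ⇒ rrrSwww ⇒ rrrrSwwww ⇒ rrrrrSwwwww ⇒ rrrrrrSwwwwww ⇒ rrrrrrrSwwwwwww ⇒ rrrrrrrrSwwwwwwww ⇒ rrrrrrrrrwwwwwwwww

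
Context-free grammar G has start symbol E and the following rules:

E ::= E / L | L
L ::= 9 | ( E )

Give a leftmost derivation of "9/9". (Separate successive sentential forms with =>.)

E => E/L => L/L => 9/L => 9/9

E => E/L   [E ::= E / L]
E/L => L/L   [E ::= L]
L/L => 9/L   [L ::= 9]
9/L => 9/9   [L ::= 9]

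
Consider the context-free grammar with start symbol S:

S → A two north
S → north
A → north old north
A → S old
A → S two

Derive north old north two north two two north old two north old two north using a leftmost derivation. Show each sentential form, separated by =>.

S => A two north => S old two north => A two north old two north => S old two north old two north => A two north old two north old two north => S two two north old two north old two north => A two north two two north old two north old two north => north old north two north two two north old two north old two north

S => A two north   [S → A two north]
A two north => S old two north   [A → S old]
S old two north => A two north old two north   [S → A two north]
A two north old two north => S old two north old two north   [A → S old]
S old two north old two north => A two north old two north old two north   [S → A two north]
A two north old two north old two north => S two two north old two north old two north   [A → S two]
S two two north old two north old two north => A two north two two north old two north old two north   [S → A two north]
A two north two two north old two north old two north => north old north two north two two north old two north old two north   [A → north old north]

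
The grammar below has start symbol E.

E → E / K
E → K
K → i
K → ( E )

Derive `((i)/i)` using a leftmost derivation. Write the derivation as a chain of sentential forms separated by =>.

E => K   [E → K]
K => (E)   [K → ( E )]
(E) => (E/K)   [E → E / K]
(E/K) => (K/K)   [E → K]
(K/K) => ((E)/K)   [K → ( E )]
((E)/K) => ((K)/K)   [E → K]
((K)/K) => ((i)/K)   [K → i]
((i)/K) => ((i)/i)   [K → i]

E => K => (E) => (E/K) => (K/K) => ((E)/K) => ((K)/K) => ((i)/K) => ((i)/i)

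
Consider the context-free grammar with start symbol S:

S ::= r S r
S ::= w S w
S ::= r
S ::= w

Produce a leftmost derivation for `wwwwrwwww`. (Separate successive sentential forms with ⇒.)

S ⇒ wSw ⇒ wwSww ⇒ wwwSwww ⇒ wwwwSwwww ⇒ wwwwrwwww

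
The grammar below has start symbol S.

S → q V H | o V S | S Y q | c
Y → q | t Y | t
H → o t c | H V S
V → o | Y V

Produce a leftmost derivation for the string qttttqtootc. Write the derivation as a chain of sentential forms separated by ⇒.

S⇒qVH⇒qYVH⇒qtYVH⇒qttYVH⇒qtttYVH⇒qttttYVH⇒qttttqVH⇒qttttqYVH⇒qttttqtVH⇒qttttqtoH⇒qttttqtootc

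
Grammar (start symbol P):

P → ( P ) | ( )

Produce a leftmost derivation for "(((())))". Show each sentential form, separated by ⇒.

P ⇒ (P) ⇒ ((P)) ⇒ (((P))) ⇒ (((())))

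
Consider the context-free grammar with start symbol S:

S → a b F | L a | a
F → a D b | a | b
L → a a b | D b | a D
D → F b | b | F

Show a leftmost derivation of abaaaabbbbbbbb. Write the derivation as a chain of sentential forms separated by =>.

S=>abF=>abaDb=>abaFbb=>abaaDbbb=>abaaFbbbb=>abaaaDbbbbb=>abaaaFbbbbbb=>abaaaaDbbbbbbb=>abaaaabbbbbbbb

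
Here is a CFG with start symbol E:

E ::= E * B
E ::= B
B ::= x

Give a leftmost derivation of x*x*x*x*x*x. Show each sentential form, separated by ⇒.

E ⇒ E*B ⇒ E*B*B ⇒ E*B*B*B ⇒ E*B*B*B*B ⇒ E*B*B*B*B*B ⇒ B*B*B*B*B*B ⇒ x*B*B*B*B*B ⇒ x*x*B*B*B*B ⇒ x*x*x*B*B*B ⇒ x*x*x*x*B*B ⇒ x*x*x*x*x*B ⇒ x*x*x*x*x*x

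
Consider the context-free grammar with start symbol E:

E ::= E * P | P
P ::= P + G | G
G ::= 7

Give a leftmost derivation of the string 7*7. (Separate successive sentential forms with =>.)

E=>E*P=>P*P=>G*P=>7*P=>7*G=>7*7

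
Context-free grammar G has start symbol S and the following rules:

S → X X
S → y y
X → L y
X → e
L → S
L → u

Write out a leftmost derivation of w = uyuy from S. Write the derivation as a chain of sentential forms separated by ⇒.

S ⇒ XX ⇒ LyX ⇒ uyX ⇒ uyLy ⇒ uyuy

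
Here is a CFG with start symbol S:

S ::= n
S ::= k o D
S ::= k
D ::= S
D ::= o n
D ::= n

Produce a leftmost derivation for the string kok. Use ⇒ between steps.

S ⇒ koD   [S ::= k o D]
koD ⇒ koS   [D ::= S]
koS ⇒ kok   [S ::= k]

S ⇒ koD ⇒ koS ⇒ kok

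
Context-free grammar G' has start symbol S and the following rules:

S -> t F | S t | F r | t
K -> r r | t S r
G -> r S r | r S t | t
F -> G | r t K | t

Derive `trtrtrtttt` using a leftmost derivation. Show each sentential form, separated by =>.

S=>tF=>tG=>trSt=>trtFt=>trtGt=>trtrStt=>trtrtFtt=>trtrtGtt=>trtrtrSttt=>trtrtrtttt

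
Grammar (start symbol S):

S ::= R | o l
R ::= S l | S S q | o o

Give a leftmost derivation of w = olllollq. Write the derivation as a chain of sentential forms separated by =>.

S => R   [S ::= R]
R => SSq   [R ::= S S q]
SSq => RSq   [S ::= R]
RSq => SlSq   [R ::= S l]
SlSq => RlSq   [S ::= R]
RlSq => SllSq   [R ::= S l]
SllSq => olllSq   [S ::= o l]
olllSq => olllRq   [S ::= R]
olllRq => olllSlq   [R ::= S l]
olllSlq => olllollq   [S ::= o l]

S=>R=>SSq=>RSq=>SlSq=>RlSq=>SllSq=>olllSq=>olllRq=>olllSlq=>olllollq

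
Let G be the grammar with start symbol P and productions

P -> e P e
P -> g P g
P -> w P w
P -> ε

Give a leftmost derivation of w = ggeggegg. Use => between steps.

P => gPg => ggPgg => ggePegg => ggegPgegg => ggeggegg

P => gPg   [P -> g P g]
gPg => ggPgg   [P -> g P g]
ggPgg => ggePegg   [P -> e P e]
ggePegg => ggegPgegg   [P -> g P g]
ggegPgegg => ggeggegg   [P -> ε]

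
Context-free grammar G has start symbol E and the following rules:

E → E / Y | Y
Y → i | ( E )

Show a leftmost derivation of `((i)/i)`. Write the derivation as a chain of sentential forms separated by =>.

E => Y => (E) => (E/Y) => (Y/Y) => ((E)/Y) => ((Y)/Y) => ((i)/Y) => ((i)/i)

E => Y   [E → Y]
Y => (E)   [Y → ( E )]
(E) => (E/Y)   [E → E / Y]
(E/Y) => (Y/Y)   [E → Y]
(Y/Y) => ((E)/Y)   [Y → ( E )]
((E)/Y) => ((Y)/Y)   [E → Y]
((Y)/Y) => ((i)/Y)   [Y → i]
((i)/Y) => ((i)/i)   [Y → i]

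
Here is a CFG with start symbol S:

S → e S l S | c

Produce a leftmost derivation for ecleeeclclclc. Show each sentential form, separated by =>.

S => eSlS   [S → e S l S]
eSlS => eclS   [S → c]
eclS => ecleSlS   [S → e S l S]
ecleSlS => ecleeSlSlS   [S → e S l S]
ecleeSlSlS => ecleeeSlSlSlS   [S → e S l S]
ecleeeSlSlSlS => ecleeeclSlSlS   [S → c]
ecleeeclSlSlS => ecleeeclclSlS   [S → c]
ecleeeclclSlS => ecleeeclclclS   [S → c]
ecleeeclclclS => ecleeeclclclc   [S → c]

S=>eSlS=>eclS=>ecleSlS=>ecleeSlSlS=>ecleeeSlSlSlS=>ecleeeclSlSlS=>ecleeeclclSlS=>ecleeeclclclS=>ecleeeclclclc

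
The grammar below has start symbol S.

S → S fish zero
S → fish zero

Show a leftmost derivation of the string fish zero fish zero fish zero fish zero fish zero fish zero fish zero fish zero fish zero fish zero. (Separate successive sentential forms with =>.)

S => S fish zero   [S → S fish zero]
S fish zero => S fish zero fish zero   [S → S fish zero]
S fish zero fish zero => S fish zero fish zero fish zero   [S → S fish zero]
S fish zero fish zero fish zero => S fish zero fish zero fish zero fish zero   [S → S fish zero]
S fish zero fish zero fish zero fish zero => S fish zero fish zero fish zero fish zero fish zero   [S → S fish zero]
S fish zero fish zero fish zero fish zero fish zero => S fish zero fish zero fish zero fish zero fish zero fish zero   [S → S fish zero]
S fish zero fish zero fish zero fish zero fish zero fish zero => S fish zero fish zero fish zero fish zero fish zero fish zero fish zero   [S → S fish zero]
S fish zero fish zero fish zero fish zero fish zero fish zero fish zero => S fish zero fish zero fish zero fish zero fish zero fish zero fish zero fish zero   [S → S fish zero]
S fish zero fish zero fish zero fish zero fish zero fish zero fish zero fish zero => S fish zero fish zero fish zero fish zero fish zero fish zero fish zero fish zero fish zero   [S → S fish zero]
S fish zero fish zero fish zero fish zero fish zero fish zero fish zero fish zero fish zero => fish zero fish zero fish zero fish zero fish zero fish zero fish zero fish zero fish zero fish zero   [S → fish zero]

S => S fish zero => S fish zero fish zero => S fish zero fish zero fish zero => S fish zero fish zero fish zero fish zero => S fish zero fish zero fish zero fish zero fish zero => S fish zero fish zero fish zero fish zero fish zero fish zero => S fish zero fish zero fish zero fish zero fish zero fish zero fish zero => S fish zero fish zero fish zero fish zero fish zero fish zero fish zero fish zero => S fish zero fish zero fish zero fish zero fish zero fish zero fish zero fish zero fish zero => fish zero fish zero fish zero fish zero fish zero fish zero fish zero fish zero fish zero fish zero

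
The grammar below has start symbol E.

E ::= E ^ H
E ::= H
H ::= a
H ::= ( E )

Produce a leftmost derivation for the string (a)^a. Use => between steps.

E => E^H => H^H => (E)^H => (H)^H => (a)^H => (a)^a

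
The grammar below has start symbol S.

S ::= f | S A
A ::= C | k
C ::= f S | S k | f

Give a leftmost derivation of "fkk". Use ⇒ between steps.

S ⇒ SA ⇒ SAA ⇒ fAA ⇒ fkA ⇒ fkk

S ⇒ SA   [S ::= S A]
SA ⇒ SAA   [S ::= S A]
SAA ⇒ fAA   [S ::= f]
fAA ⇒ fkA   [A ::= k]
fkA ⇒ fkk   [A ::= k]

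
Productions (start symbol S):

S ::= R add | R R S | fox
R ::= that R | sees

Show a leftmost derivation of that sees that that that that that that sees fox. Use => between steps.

S => R R S => that R R S => that sees R S => that sees that R S => that sees that that R S => that sees that that that R S => that sees that that that that R S => that sees that that that that that R S => that sees that that that that that that R S => that sees that that that that that that sees S => that sees that that that that that that sees fox

S => R R S   [S ::= R R S]
R R S => that R R S   [R ::= that R]
that R R S => that sees R S   [R ::= sees]
that sees R S => that sees that R S   [R ::= that R]
that sees that R S => that sees that that R S   [R ::= that R]
that sees that that R S => that sees that that that R S   [R ::= that R]
that sees that that that R S => that sees that that that that R S   [R ::= that R]
that sees that that that that R S => that sees that that that that that R S   [R ::= that R]
that sees that that that that that R S => that sees that that that that that that R S   [R ::= that R]
that sees that that that that that that R S => that sees that that that that that that sees S   [R ::= sees]
that sees that that that that that that sees S => that sees that that that that that that sees fox   [S ::= fox]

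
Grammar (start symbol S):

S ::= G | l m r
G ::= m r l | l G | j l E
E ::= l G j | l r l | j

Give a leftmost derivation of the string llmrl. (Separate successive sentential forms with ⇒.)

S⇒G⇒lG⇒llG⇒llmrl

S ⇒ G   [S ::= G]
G ⇒ lG   [G ::= l G]
lG ⇒ llG   [G ::= l G]
llG ⇒ llmrl   [G ::= m r l]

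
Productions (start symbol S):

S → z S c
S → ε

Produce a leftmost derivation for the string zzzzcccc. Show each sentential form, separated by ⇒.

S ⇒ zSc ⇒ zzScc ⇒ zzzSccc ⇒ zzzzScccc ⇒ zzzzcccc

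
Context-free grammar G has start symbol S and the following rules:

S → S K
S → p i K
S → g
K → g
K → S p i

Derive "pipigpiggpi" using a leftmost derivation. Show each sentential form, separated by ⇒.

S ⇒ piK ⇒ piSpi ⇒ piSKpi ⇒ piSKKpi ⇒ pipiKKKpi ⇒ pipiSpiKKpi ⇒ pipigpiKKpi ⇒ pipigpigKpi ⇒ pipigpiggpi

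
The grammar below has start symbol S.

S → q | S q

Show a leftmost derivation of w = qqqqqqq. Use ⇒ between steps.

S⇒Sq⇒Sqq⇒Sqqq⇒Sqqqq⇒Sqqqqq⇒Sqqqqqq⇒qqqqqqq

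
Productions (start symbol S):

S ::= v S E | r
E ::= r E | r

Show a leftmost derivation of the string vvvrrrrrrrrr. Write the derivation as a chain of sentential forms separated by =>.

S => vSE => vvSEE => vvvSEEE => vvvrEEE => vvvrrEEE => vvvrrrEEE => vvvrrrrEEE => vvvrrrrrEE => vvvrrrrrrEE => vvvrrrrrrrE => vvvrrrrrrrrE => vvvrrrrrrrrr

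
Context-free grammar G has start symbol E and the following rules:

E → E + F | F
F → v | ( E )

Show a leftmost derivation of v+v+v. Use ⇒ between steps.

E⇒E+F⇒E+F+F⇒F+F+F⇒v+F+F⇒v+v+F⇒v+v+v

E ⇒ E+F   [E → E + F]
E+F ⇒ E+F+F   [E → E + F]
E+F+F ⇒ F+F+F   [E → F]
F+F+F ⇒ v+F+F   [F → v]
v+F+F ⇒ v+v+F   [F → v]
v+v+F ⇒ v+v+v   [F → v]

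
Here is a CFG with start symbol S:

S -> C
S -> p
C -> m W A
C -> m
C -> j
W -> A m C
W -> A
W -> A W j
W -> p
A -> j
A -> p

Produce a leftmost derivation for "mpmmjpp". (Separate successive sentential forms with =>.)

S => C   [S -> C]
C => mWA   [C -> m W A]
mWA => mAmCA   [W -> A m C]
mAmCA => mpmCA   [A -> p]
mpmCA => mpmmWAA   [C -> m W A]
mpmmWAA => mpmmAAA   [W -> A]
mpmmAAA => mpmmjAA   [A -> j]
mpmmjAA => mpmmjpA   [A -> p]
mpmmjpA => mpmmjpp   [A -> p]

S=>C=>mWA=>mAmCA=>mpmCA=>mpmmWAA=>mpmmAAA=>mpmmjAA=>mpmmjpA=>mpmmjpp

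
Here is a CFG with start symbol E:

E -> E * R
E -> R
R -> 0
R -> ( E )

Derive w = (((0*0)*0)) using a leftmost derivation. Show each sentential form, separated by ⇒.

E ⇒ R   [E -> R]
R ⇒ (E)   [R -> ( E )]
(E) ⇒ (R)   [E -> R]
(R) ⇒ ((E))   [R -> ( E )]
((E)) ⇒ ((E*R))   [E -> E * R]
((E*R)) ⇒ ((R*R))   [E -> R]
((R*R)) ⇒ (((E)*R))   [R -> ( E )]
(((E)*R)) ⇒ (((E*R)*R))   [E -> E * R]
(((E*R)*R)) ⇒ (((R*R)*R))   [E -> R]
(((R*R)*R)) ⇒ (((0*R)*R))   [R -> 0]
(((0*R)*R)) ⇒ (((0*0)*R))   [R -> 0]
(((0*0)*R)) ⇒ (((0*0)*0))   [R -> 0]

E ⇒ R ⇒ (E) ⇒ (R) ⇒ ((E)) ⇒ ((E*R)) ⇒ ((R*R)) ⇒ (((E)*R)) ⇒ (((E*R)*R)) ⇒ (((R*R)*R)) ⇒ (((0*R)*R)) ⇒ (((0*0)*R)) ⇒ (((0*0)*0))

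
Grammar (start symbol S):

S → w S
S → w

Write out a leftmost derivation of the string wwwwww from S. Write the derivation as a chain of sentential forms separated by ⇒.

S ⇒ wS ⇒ wwS ⇒ wwwS ⇒ wwwwS ⇒ wwwwwS ⇒ wwwwww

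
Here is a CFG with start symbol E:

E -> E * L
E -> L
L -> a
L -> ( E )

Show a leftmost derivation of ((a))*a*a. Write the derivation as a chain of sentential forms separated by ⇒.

E ⇒ E*L ⇒ E*L*L ⇒ L*L*L ⇒ (E)*L*L ⇒ (L)*L*L ⇒ ((E))*L*L ⇒ ((L))*L*L ⇒ ((a))*L*L ⇒ ((a))*a*L ⇒ ((a))*a*a

E ⇒ E*L   [E -> E * L]
E*L ⇒ E*L*L   [E -> E * L]
E*L*L ⇒ L*L*L   [E -> L]
L*L*L ⇒ (E)*L*L   [L -> ( E )]
(E)*L*L ⇒ (L)*L*L   [E -> L]
(L)*L*L ⇒ ((E))*L*L   [L -> ( E )]
((E))*L*L ⇒ ((L))*L*L   [E -> L]
((L))*L*L ⇒ ((a))*L*L   [L -> a]
((a))*L*L ⇒ ((a))*a*L   [L -> a]
((a))*a*L ⇒ ((a))*a*a   [L -> a]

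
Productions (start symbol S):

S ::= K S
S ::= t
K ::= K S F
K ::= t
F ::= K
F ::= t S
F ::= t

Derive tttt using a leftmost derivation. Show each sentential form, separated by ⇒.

S ⇒ KS ⇒ KSFS ⇒ tSFS ⇒ ttFS ⇒ tttS ⇒ tttt

S ⇒ KS   [S ::= K S]
KS ⇒ KSFS   [K ::= K S F]
KSFS ⇒ tSFS   [K ::= t]
tSFS ⇒ ttFS   [S ::= t]
ttFS ⇒ tttS   [F ::= t]
tttS ⇒ tttt   [S ::= t]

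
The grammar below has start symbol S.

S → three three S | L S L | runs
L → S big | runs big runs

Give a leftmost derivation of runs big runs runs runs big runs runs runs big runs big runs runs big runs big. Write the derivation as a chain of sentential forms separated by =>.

S => L S L => runs big runs S L => runs big runs runs L => runs big runs runs S big => runs big runs runs L S L big => runs big runs runs S big S L big => runs big runs runs L S L big S L big => runs big runs runs runs big runs S L big S L big => runs big runs runs runs big runs runs L big S L big => runs big runs runs runs big runs runs runs big runs big S L big => runs big runs runs runs big runs runs runs big runs big runs L big => runs big runs runs runs big runs runs runs big runs big runs runs big runs big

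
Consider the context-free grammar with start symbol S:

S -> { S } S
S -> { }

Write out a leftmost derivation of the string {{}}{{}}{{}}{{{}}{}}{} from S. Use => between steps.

S => {S}S   [S -> { S } S]
{S}S => {{}}S   [S -> { }]
{{}}S => {{}}{S}S   [S -> { S } S]
{{}}{S}S => {{}}{{}}S   [S -> { }]
{{}}{{}}S => {{}}{{}}{S}S   [S -> { S } S]
{{}}{{}}{S}S => {{}}{{}}{{}}S   [S -> { }]
{{}}{{}}{{}}S => {{}}{{}}{{}}{S}S   [S -> { S } S]
{{}}{{}}{{}}{S}S => {{}}{{}}{{}}{{S}S}S   [S -> { S } S]
{{}}{{}}{{}}{{S}S}S => {{}}{{}}{{}}{{{}}S}S   [S -> { }]
{{}}{{}}{{}}{{{}}S}S => {{}}{{}}{{}}{{{}}{}}S   [S -> { }]
{{}}{{}}{{}}{{{}}{}}S => {{}}{{}}{{}}{{{}}{}}{}   [S -> { }]

S=>{S}S=>{{}}S=>{{}}{S}S=>{{}}{{}}S=>{{}}{{}}{S}S=>{{}}{{}}{{}}S=>{{}}{{}}{{}}{S}S=>{{}}{{}}{{}}{{S}S}S=>{{}}{{}}{{}}{{{}}S}S=>{{}}{{}}{{}}{{{}}{}}S=>{{}}{{}}{{}}{{{}}{}}{}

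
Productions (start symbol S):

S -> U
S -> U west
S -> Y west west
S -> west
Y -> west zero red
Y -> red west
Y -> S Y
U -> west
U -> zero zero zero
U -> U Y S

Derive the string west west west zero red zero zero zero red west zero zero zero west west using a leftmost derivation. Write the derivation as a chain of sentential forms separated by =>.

S => U   [S -> U]
U => U Y S   [U -> U Y S]
U Y S => west Y S   [U -> west]
west Y S => west S Y S   [Y -> S Y]
west S Y S => west west Y S   [S -> west]
west west Y S => west west west zero red S   [Y -> west zero red]
west west west zero red S => west west west zero red U west   [S -> U west]
west west west zero red U west => west west west zero red U Y S west   [U -> U Y S]
west west west zero red U Y S west => west west west zero red zero zero zero Y S west   [U -> zero zero zero]
west west west zero red zero zero zero Y S west => west west west zero red zero zero zero red west S west   [Y -> red west]
west west west zero red zero zero zero red west S west => west west west zero red zero zero zero red west U west west   [S -> U west]
west west west zero red zero zero zero red west U west west => west west west zero red zero zero zero red west zero zero zero west west   [U -> zero zero zero]

S => U => U Y S => west Y S => west S Y S => west west Y S => west west west zero red S => west west west zero red U west => west west west zero red U Y S west => west west west zero red zero zero zero Y S west => west west west zero red zero zero zero red west S west => west west west zero red zero zero zero red west U west west => west west west zero red zero zero zero red west zero zero zero west west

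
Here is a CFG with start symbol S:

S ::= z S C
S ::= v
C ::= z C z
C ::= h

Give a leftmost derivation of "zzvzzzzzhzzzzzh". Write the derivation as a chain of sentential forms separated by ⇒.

S⇒zSC⇒zzSCC⇒zzvCC⇒zzvzCzC⇒zzvzzCzzC⇒zzvzzzCzzzC⇒zzvzzzzCzzzzC⇒zzvzzzzzCzzzzzC⇒zzvzzzzzhzzzzzC⇒zzvzzzzzhzzzzzh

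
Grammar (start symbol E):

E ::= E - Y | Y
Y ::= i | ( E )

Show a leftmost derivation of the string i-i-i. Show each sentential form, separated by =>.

E => E-Y   [E ::= E - Y]
E-Y => E-Y-Y   [E ::= E - Y]
E-Y-Y => Y-Y-Y   [E ::= Y]
Y-Y-Y => i-Y-Y   [Y ::= i]
i-Y-Y => i-i-Y   [Y ::= i]
i-i-Y => i-i-i   [Y ::= i]

E => E-Y => E-Y-Y => Y-Y-Y => i-Y-Y => i-i-Y => i-i-i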